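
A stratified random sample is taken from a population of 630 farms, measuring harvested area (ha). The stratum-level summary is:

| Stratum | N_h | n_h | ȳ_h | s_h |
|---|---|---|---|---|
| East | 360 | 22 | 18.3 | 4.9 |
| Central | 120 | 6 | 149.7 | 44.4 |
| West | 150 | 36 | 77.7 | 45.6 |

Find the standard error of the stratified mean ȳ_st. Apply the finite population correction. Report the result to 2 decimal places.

SE(ȳ_st) ≈ 3.76

V̂(ȳ_st) = Σ W_h² (1 − n_h/N_h) s_h²/n_h, with W_h = N_h/N and N = 630:
  stratum East: (360/630)²·(1 − 22/360)·4.9²/22 = 0.334586
  stratum Central: (120/630)²·(1 − 6/120)·44.4²/6 = 11.3245
  stratum West: (150/630)²·(1 − 36/150)·45.6²/36 = 2.48853
V̂(ȳ_st) = 14.1476
SE(ȳ_st) = √14.1476 = 3.76133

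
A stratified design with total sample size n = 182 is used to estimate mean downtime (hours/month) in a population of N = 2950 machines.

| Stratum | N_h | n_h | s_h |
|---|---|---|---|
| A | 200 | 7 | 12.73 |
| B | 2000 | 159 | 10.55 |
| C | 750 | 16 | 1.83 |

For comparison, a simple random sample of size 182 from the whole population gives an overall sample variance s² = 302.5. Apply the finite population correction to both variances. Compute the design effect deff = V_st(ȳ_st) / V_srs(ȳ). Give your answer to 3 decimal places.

deff ≈ 0.264

V̂(ȳ_st) = Σ W_h² (1 − n_h/N_h) s_h²/n_h, with W_h = N_h/N and N = 2950:
  stratum A: (200/2950)²·(1 − 7/200)·12.73²/7 = 0.102684
  stratum B: (2000/2950)²·(1 − 159/2000)·10.55²/159 = 0.296174
  stratum C: (750/2950)²·(1 − 16/750)·1.83²/16 = 0.0132402
V_st = 0.412098
V_srs = (1 − 182/2950)·302.5/182 = 1.55955
deff = V_st / V_srs = 0.412098/1.55955 = 0.2642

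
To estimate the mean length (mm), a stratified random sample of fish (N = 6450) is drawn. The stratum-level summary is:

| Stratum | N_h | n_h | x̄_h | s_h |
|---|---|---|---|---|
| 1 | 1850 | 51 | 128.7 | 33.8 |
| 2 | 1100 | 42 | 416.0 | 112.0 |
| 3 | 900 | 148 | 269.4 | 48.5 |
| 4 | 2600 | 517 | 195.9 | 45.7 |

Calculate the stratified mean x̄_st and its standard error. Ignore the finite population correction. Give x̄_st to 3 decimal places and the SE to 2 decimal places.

x̄_st = Σ W_h x̄_h = (1850·128.7 + 1100·416.0 + 900·269.4 + 2600·195.9)/6450 = 224.41783
V̂(x̄_st) = Σ W_h² s_h²/n_h, with W_h = N_h/N and N = 6450:
  stratum 1: (1850/6450)²·33.8²/51 = 1.84284
  stratum 2: (1100/6450)²·112.0²/42 = 8.68666
  stratum 3: (900/6450)²·48.5²/148 = 0.309448
  stratum 4: (2600/6450)²·45.7²/517 = 0.656401
V̂(x̄_st) = 11.4953
SE(x̄_st) = √11.4953 = 3.39048

x̄_st ≈ 224.418, SE ≈ 3.39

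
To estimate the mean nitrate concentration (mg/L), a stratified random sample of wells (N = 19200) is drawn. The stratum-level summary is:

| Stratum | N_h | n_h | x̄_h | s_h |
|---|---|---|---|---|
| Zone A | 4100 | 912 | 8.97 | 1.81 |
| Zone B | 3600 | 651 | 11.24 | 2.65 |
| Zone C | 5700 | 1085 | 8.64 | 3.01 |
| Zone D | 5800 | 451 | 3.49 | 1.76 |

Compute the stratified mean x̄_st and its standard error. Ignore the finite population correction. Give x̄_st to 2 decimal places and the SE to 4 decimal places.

x̄_st = Σ W_h x̄_h = (4100·8.97 + 3600·11.24 + 5700·8.64 + 5800·3.49)/19200 = 7.64224
V̂(x̄_st) = Σ W_h² s_h²/n_h, with W_h = N_h/N and N = 19200:
  stratum Zone A: (4100/19200)²·1.81²/912 = 0.000163805
  stratum Zone B: (3600/19200)²·2.65²/651 = 0.000379239
  stratum Zone C: (5700/19200)²·3.01²/1085 = 0.000735954
  stratum Zone D: (5800/19200)²·1.76²/451 = 0.000626762
V̂(x̄_st) = 0.00190576
SE(x̄_st) = √0.00190576 = 0.043655

x̄_st ≈ 7.64, SE ≈ 0.0437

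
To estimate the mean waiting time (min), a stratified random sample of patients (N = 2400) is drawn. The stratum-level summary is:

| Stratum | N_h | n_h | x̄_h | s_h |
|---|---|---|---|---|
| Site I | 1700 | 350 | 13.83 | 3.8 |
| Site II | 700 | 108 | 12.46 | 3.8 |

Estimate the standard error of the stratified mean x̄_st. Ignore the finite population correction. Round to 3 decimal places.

SE(x̄_st) ≈ 0.179

V̂(x̄_st) = Σ W_h² s_h²/n_h, with W_h = N_h/N and N = 2400:
  stratum Site I: (1700/2400)²·3.8²/350 = 0.0207002
  stratum Site II: (700/2400)²·3.8²/108 = 0.0113741
V̂(x̄_st) = 0.0320743
SE(x̄_st) = √0.0320743 = 0.179093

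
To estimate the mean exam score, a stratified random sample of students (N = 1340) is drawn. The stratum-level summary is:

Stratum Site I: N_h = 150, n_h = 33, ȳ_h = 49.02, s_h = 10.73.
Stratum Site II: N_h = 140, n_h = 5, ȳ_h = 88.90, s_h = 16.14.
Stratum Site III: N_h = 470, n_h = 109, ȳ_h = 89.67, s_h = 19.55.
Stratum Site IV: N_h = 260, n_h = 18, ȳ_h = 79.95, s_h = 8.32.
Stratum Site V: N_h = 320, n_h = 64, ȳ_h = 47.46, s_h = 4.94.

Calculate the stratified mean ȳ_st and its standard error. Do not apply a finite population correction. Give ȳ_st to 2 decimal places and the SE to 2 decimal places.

ȳ_st = Σ W_h ȳ_h = (150·49.02 + 140·88.90 + 470·89.67 + 260·79.95 + 320·47.46)/1340 = 73.07321
V̂(ȳ_st) = Σ W_h² s_h²/n_h, with W_h = N_h/N and N = 1340:
  stratum Site I: (150/1340)²·10.73²/33 = 0.0437178
  stratum Site II: (140/1340)²·16.14²/5 = 0.5687
  stratum Site III: (470/1340)²·19.55²/109 = 0.431373
  stratum Site IV: (260/1340)²·8.32²/18 = 0.144781
  stratum Site V: (320/1340)²·4.94²/64 = 0.0217452
V̂(ȳ_st) = 1.21032
SE(ȳ_st) = √1.21032 = 1.10014

ȳ_st ≈ 73.07, SE ≈ 1.10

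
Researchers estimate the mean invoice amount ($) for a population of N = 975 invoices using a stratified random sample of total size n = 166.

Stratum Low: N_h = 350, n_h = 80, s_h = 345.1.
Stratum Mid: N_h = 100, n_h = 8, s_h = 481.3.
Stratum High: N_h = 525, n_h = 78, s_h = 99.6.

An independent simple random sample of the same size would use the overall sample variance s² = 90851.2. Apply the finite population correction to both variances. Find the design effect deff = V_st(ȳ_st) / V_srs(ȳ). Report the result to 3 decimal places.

V̂(ȳ_st) = Σ W_h² (1 − n_h/N_h) s_h²/n_h, with W_h = N_h/N and N = 975:
  stratum Low: (350/975)²·(1 − 80/350)·345.1²/80 = 147.987
  stratum Mid: (100/975)²·(1 − 8/100)·481.3²/8 = 280.234
  stratum High: (525/975)²·(1 − 78/525)·99.6²/78 = 31.3965
V_st = 459.617
V_srs = (1 − 166/975)·90851.2/166 = 454.116
deff = V_st / V_srs = 459.617/454.116 = 1.0121

deff ≈ 1.012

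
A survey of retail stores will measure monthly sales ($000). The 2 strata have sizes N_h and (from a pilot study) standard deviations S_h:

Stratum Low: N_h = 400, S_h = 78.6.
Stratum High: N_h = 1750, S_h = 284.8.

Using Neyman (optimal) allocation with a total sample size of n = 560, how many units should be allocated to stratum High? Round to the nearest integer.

Neyman allocation: n_h = n · N_h S_h / Σ N_i S_i, with n = 560.
  stratum Low: N_h·S_h = 400·78.6 = 31440.00
  stratum High: N_h·S_h = 1750·284.8 = 498400.00
Σ N_h S_h = 529840.00
n for stratum High = 560·498400.00/529840.00 = 526.770 → 527

527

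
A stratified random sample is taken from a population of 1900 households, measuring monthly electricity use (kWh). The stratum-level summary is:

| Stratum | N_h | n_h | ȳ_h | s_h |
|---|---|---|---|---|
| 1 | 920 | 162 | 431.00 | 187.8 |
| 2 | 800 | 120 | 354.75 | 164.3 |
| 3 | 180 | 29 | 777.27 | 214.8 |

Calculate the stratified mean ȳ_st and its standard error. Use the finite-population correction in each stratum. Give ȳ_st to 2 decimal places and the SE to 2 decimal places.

ȳ_st ≈ 431.70, SE ≈ 9.38

ȳ_st = Σ W_h ȳ_h = (920·431.00 + 800·354.75 + 180·777.27)/1900 = 431.69926
V̂(ȳ_st) = Σ W_h² (1 − n_h/N_h) s_h²/n_h, with W_h = N_h/N and N = 1900:
  stratum 1: (920/1900)²·(1 − 162/920)·187.8²/162 = 42.0558
  stratum 2: (800/1900)²·(1 − 120/800)·164.3²/120 = 33.8989
  stratum 3: (180/1900)²·(1 − 29/180)·214.8²/29 = 11.9788
V̂(ȳ_st) = 87.9335
SE(ȳ_st) = √87.9335 = 9.37729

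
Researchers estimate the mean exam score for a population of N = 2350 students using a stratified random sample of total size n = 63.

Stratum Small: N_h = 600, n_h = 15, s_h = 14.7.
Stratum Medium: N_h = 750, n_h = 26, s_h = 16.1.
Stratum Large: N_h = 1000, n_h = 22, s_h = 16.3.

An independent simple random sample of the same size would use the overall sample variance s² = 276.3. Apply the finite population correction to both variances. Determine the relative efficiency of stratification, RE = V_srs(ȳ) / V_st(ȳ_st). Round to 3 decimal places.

RE ≈ 1.058

V̂(ȳ_st) = Σ W_h² (1 − n_h/N_h) s_h²/n_h, with W_h = N_h/N and N = 2350:
  stratum Small: (600/2350)²·(1 − 15/600)·14.7²/15 = 0.915619
  stratum Medium: (750/2350)²·(1 − 26/750)·16.1²/26 = 0.980263
  stratum Large: (1000/2350)²·(1 − 22/1000)·16.3²/22 = 2.13873
V_st = 4.03461
V_srs = (1 − 63/2350)·276.3/63 = 4.26814
Relative efficiency = V_srs / V_st = 4.26814/4.03461 = 1.0579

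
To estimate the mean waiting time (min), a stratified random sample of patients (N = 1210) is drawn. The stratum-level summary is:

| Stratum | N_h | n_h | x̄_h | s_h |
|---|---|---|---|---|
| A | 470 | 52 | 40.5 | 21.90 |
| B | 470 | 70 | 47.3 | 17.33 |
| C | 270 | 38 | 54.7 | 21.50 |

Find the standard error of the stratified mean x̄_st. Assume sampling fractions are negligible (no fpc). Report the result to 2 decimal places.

SE(x̄_st) ≈ 1.63

V̂(x̄_st) = Σ W_h² s_h²/n_h, with W_h = N_h/N and N = 1210:
  stratum A: (470/1210)²·21.90²/52 = 1.39159
  stratum B: (470/1210)²·17.33²/70 = 0.647328
  stratum C: (270/1210)²·21.50²/38 = 0.60569
V̂(x̄_st) = 2.6446
SE(x̄_st) = √2.6446 = 1.62622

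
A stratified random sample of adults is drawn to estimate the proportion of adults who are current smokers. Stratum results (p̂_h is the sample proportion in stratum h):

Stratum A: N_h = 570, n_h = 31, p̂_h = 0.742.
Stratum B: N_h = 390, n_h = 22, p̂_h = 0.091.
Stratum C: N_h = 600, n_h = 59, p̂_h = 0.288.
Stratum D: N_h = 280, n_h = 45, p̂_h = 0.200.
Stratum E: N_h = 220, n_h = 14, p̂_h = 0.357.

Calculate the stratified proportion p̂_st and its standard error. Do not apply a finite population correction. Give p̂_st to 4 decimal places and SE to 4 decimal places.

p̂_st ≈ 0.3717, SE ≈ 0.0346

N = 2060; stratum weights W_h = N_h/N.
p̂_st = Σ W_h p̂_h = (570·0.742 + 390·0.091 + 600·0.288 + 280·0.200 + 220·0.357)/2060 = 0.37173
V̂(p̂_st) = Σ W_h² p̂_h(1−p̂_h)/(n_h−1):
  stratum A: (570/2060)²·0.742·0.258/30 = 0.00048856
  stratum B: (390/2060)²·0.091·0.909/21 = 0.000141182
  stratum C: (600/2060)²·0.288·0.712/58 = 0.000299925
  stratum D: (280/2060)²·0.200·0.800/44 = 6.71814e-05
  stratum E: (220/2060)²·0.357·0.643/13 = 0.000201394
V̂(p̂_st) = 0.00119824; SE = √V̂ = 0.0346156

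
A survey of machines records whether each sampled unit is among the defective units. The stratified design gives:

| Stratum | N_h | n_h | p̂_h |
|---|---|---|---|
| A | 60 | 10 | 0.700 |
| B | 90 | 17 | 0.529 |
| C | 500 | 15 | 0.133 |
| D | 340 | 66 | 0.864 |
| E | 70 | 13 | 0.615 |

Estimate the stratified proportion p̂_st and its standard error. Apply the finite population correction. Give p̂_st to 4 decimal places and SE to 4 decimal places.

N = 1060; stratum weights W_h = N_h/N.
p̂_st = Σ W_h p̂_h = (60·0.700 + 90·0.529 + 500·0.133 + 340·0.864 + 70·0.615)/1060 = 0.46502
V̂(p̂_st) = Σ W_h² (1 − n_h/N_h) p̂_h(1−p̂_h)/(n_h−1):
  stratum A: (60/1060)²·(1 − 10/60)·0.700·0.300/9 = 6.22998e-05
  stratum B: (90/1060)²·(1 − 17/90)·0.529·0.471/16 = 9.10563e-05
  stratum C: (500/1060)²·(1 − 15/500)·0.133·0.867/14 = 0.00177764
  stratum D: (340/1060)²·(1 − 66/340)·0.864·0.136/65 = 0.000149885
  stratum E: (70/1060)²·(1 − 13/70)·0.615·0.385/12 = 7.00674e-05
V̂(p̂_st) = 0.00215094; SE = √V̂ = 0.0463783

p̂_st ≈ 0.4650, SE ≈ 0.0464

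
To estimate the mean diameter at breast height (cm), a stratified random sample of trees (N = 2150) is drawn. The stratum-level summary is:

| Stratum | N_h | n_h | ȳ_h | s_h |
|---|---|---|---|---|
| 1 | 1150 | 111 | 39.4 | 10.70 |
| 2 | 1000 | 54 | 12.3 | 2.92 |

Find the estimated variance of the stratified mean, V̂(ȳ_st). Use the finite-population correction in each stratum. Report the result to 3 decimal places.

V̂(ȳ_st) ≈ 0.299

V̂(ȳ_st) = Σ W_h² (1 − n_h/N_h) s_h²/n_h, with W_h = N_h/N and N = 2150:
  stratum 1: (1150/2150)²·(1 − 111/1150)·10.70²/111 = 0.266613
  stratum 2: (1000/2150)²·(1 − 54/1000)·2.92²/54 = 0.0323137
V̂(ȳ_st) = 0.298926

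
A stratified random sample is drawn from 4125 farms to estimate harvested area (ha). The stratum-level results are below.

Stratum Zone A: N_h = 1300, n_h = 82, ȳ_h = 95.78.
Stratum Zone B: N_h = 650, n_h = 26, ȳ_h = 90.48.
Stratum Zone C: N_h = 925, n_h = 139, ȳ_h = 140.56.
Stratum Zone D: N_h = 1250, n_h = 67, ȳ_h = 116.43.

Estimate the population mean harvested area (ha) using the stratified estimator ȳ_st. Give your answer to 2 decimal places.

N = Σ N_h = 4125. Stratum weights W_h = N_h/N.
ȳ_st = (1300·95.78 + 650·90.48 + 925·140.56 + 1250·116.43) / 4125 = 111.2440

ȳ_st ≈ 111.24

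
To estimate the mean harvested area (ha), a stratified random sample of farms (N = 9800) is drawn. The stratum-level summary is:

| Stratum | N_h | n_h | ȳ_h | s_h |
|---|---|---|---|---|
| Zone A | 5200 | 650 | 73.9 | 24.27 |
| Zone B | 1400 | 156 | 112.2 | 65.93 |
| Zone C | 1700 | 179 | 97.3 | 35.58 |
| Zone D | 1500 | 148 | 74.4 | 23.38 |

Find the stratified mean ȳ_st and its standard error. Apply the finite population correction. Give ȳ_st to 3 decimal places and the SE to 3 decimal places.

ȳ_st = Σ W_h ȳ_h = (5200·73.9 + 1400·112.2 + 1700·97.3 + 1500·74.4)/9800 = 83.50714
V̂(ȳ_st) = Σ W_h² (1 − n_h/N_h) s_h²/n_h, with W_h = N_h/N and N = 9800:
  stratum Zone A: (5200/9800)²·(1 − 650/5200)·24.27²/650 = 0.223249
  stratum Zone B: (1400/9800)²·(1 − 156/1400)·65.93²/156 = 0.505287
  stratum Zone C: (1700/9800)²·(1 − 179/1700)·35.58²/179 = 0.190408
  stratum Zone D: (1500/9800)²·(1 − 148/1500)·23.38²/148 = 0.0779908
V̂(ȳ_st) = 0.996934
SE(ȳ_st) = √0.996934 = 0.998466

ȳ_st ≈ 83.507, SE ≈ 0.998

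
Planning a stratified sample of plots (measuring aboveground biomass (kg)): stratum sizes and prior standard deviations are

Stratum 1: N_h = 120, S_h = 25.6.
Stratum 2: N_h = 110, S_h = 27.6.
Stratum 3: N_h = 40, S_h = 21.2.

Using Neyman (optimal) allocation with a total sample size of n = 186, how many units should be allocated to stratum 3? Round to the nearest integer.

23

Neyman allocation: n_h = n · N_h S_h / Σ N_i S_i, with n = 186.
  stratum 1: N_h·S_h = 120·25.6 = 3072.00
  stratum 2: N_h·S_h = 110·27.6 = 3036.00
  stratum 3: N_h·S_h = 40·21.2 = 848.00
Σ N_h S_h = 6956.00
n for stratum 3 = 186·848.00/6956.00 = 22.675 → 23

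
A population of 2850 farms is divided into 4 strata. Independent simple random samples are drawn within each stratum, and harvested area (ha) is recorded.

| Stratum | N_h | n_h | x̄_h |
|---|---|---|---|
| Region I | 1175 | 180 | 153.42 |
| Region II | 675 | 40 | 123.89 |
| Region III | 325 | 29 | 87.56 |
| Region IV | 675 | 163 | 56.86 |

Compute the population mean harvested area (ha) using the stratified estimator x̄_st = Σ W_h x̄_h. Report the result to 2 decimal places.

x̄_st ≈ 116.05

N = Σ N_h = 2850. Stratum weights W_h = N_h/N.
x̄_st = (1175·153.42 + 675·123.89 + 325·87.56 + 675·56.86) / 2850 = 116.0462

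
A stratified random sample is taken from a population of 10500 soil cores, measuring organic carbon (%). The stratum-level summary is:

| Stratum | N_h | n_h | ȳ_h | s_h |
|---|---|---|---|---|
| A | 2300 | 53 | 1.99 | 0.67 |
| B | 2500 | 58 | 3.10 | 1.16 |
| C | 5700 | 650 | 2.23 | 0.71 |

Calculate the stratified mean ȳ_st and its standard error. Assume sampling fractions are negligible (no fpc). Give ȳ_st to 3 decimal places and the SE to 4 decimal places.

ȳ_st ≈ 2.385, SE ≈ 0.0442

ȳ_st = Σ W_h ȳ_h = (2300·1.99 + 2500·3.10 + 5700·2.23)/10500 = 2.38457
V̂(ȳ_st) = Σ W_h² s_h²/n_h, with W_h = N_h/N and N = 10500:
  stratum A: (2300/10500)²·0.67²/53 = 0.000406397
  stratum B: (2500/10500)²·1.16²/58 = 0.00131519
  stratum C: (5700/10500)²·0.71²/650 = 0.000228546
V̂(ȳ_st) = 0.00195014
SE(ȳ_st) = √0.00195014 = 0.0441603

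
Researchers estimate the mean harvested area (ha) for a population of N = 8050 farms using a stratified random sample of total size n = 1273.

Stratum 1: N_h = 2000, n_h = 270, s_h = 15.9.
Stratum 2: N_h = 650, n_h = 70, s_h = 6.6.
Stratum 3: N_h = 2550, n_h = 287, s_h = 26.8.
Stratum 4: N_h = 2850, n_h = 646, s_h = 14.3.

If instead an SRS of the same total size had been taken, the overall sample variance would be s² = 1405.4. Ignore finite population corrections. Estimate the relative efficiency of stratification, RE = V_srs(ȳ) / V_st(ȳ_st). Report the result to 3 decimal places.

RE ≈ 3.131

V̂(ȳ_st) = Σ W_h² s_h²/n_h, with W_h = N_h/N and N = 8050:
  stratum 1: (2000/8050)²·15.9²/270 = 0.0577961
  stratum 2: (650/8050)²·6.6²/70 = 0.00405718
  stratum 3: (2550/8050)²·26.8²/287 = 0.251117
  stratum 4: (2850/8050)²·14.3²/646 = 0.0396769
V_st = 0.352647
V_srs = s²/n = 1405.4/1273 = 1.10401
Relative efficiency = V_srs / V_st = 1.10401/0.352647 = 3.1306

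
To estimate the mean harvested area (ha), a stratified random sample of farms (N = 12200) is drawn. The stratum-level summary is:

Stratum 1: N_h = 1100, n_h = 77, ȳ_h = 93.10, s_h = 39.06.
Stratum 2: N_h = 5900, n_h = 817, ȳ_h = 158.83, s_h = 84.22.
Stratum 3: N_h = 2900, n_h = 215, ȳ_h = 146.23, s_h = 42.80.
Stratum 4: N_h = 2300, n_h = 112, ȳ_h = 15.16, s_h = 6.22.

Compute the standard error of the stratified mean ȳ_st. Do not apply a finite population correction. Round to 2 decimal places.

SE(ȳ_st) ≈ 1.64

V̂(ȳ_st) = Σ W_h² s_h²/n_h, with W_h = N_h/N and N = 12200:
  stratum 1: (1100/12200)²·39.06²/77 = 0.161079
  stratum 2: (5900/12200)²·84.22²/817 = 2.03045
  stratum 3: (2900/12200)²·42.80²/215 = 0.481421
  stratum 4: (2300/12200)²·6.22²/112 = 0.0122772
V̂(ȳ_st) = 2.68523
SE(ȳ_st) = √2.68523 = 1.63867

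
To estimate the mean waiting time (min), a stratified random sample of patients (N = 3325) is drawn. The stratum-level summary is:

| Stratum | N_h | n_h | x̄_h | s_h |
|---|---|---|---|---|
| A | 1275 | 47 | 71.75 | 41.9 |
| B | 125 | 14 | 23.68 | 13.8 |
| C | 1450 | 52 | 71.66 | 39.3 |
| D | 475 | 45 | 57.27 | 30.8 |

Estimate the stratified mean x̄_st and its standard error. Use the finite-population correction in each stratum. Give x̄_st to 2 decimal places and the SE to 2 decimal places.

x̄_st = Σ W_h x̄_h = (1275·71.75 + 125·23.68 + 1450·71.66 + 475·57.27)/3325 = 67.83504
V̂(x̄_st) = Σ W_h² (1 − n_h/N_h) s_h²/n_h, with W_h = N_h/N and N = 3325:
  stratum A: (1275/3325)²·(1 − 47/1275)·41.9²/47 = 5.29
  stratum B: (125/3325)²·(1 − 14/125)·13.8²/14 = 0.0170718
  stratum C: (1450/3325)²·(1 − 52/1450)·39.3²/52 = 5.44595
  stratum D: (475/3325)²·(1 − 45/475)·30.8²/45 = 0.389464
V̂(x̄_st) = 11.1425
SE(x̄_st) = √11.1425 = 3.33804

x̄_st ≈ 67.84, SE ≈ 3.34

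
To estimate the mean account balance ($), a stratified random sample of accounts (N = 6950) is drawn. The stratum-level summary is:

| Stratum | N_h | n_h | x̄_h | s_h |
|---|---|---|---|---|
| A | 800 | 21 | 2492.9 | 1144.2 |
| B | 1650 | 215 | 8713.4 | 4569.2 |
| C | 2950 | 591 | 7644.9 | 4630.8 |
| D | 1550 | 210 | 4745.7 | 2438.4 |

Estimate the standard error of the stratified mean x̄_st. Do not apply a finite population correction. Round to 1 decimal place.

SE(x̄_st) ≈ 119.4

V̂(x̄_st) = Σ W_h² s_h²/n_h, with W_h = N_h/N and N = 6950:
  stratum A: (800/6950)²·1144.2²/21 = 826.028
  stratum B: (1650/6950)²·4569.2²/215 = 5473.19
  stratum C: (2950/6950)²·4630.8²/591 = 6537.31
  stratum D: (1550/6950)²·2438.4²/210 = 1408.27
V̂(x̄_st) = 14244.8
SE(x̄_st) = √14244.8 = 119.352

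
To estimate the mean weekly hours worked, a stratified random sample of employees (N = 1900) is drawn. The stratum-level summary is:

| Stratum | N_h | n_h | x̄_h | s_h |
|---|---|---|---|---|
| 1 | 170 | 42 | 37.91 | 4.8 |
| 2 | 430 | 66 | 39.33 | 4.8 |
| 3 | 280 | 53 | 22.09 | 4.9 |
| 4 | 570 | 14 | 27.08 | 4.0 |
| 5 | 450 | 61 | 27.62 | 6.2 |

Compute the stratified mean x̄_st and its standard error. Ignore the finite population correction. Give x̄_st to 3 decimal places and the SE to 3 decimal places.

x̄_st ≈ 30.214, SE ≈ 0.413

x̄_st = Σ W_h x̄_h = (170·37.91 + 430·39.33 + 280·22.09 + 570·27.08 + 450·27.62)/1900 = 30.21389
V̂(x̄_st) = Σ W_h² s_h²/n_h, with W_h = N_h/N and N = 1900:
  stratum 1: (170/1900)²·4.8²/42 = 0.00439161
  stratum 2: (430/1900)²·4.8²/66 = 0.01788
  stratum 3: (280/1900)²·4.9²/53 = 0.00983842
  stratum 4: (570/1900)²·4.0²/14 = 0.102857
  stratum 5: (450/1900)²·6.2²/61 = 0.0353485
V̂(x̄_st) = 0.170316
SE(x̄_st) = √0.170316 = 0.412693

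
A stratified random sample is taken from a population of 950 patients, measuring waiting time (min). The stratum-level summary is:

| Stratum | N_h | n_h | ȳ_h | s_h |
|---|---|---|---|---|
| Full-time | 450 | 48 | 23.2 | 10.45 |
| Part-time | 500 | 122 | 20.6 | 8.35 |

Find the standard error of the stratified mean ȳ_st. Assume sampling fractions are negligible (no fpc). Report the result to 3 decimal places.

V̂(ȳ_st) = Σ W_h² s_h²/n_h, with W_h = N_h/N and N = 950:
  stratum Full-time: (450/950)²·10.45²/48 = 0.510469
  stratum Part-time: (500/950)²·8.35²/122 = 0.158309
V̂(ȳ_st) = 0.668778
SE(ȳ_st) = √0.668778 = 0.817788

SE(ȳ_st) ≈ 0.818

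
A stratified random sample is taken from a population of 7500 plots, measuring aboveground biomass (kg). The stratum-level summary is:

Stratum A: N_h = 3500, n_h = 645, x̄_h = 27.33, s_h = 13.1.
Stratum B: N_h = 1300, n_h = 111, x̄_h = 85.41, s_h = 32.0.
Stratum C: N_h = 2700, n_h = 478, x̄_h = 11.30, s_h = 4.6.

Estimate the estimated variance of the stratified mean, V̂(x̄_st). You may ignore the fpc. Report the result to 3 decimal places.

V̂(x̄_st) ≈ 0.341

V̂(x̄_st) = Σ W_h² s_h²/n_h, with W_h = N_h/N and N = 7500:
  stratum A: (3500/7500)²·13.1²/645 = 0.0579424
  stratum B: (1300/7500)²·32.0²/111 = 0.277167
  stratum C: (2700/7500)²·4.6²/478 = 0.0057371
V̂(x̄_st) = 0.340846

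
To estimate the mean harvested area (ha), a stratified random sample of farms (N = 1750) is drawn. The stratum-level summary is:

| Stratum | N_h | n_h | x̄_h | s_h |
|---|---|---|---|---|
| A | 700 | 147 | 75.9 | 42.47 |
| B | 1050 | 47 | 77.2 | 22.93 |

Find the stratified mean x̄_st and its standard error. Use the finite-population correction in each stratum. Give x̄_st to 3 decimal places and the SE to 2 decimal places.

x̄_st ≈ 76.680, SE ≈ 2.32

x̄_st = Σ W_h x̄_h = (700·75.9 + 1050·77.2)/1750 = 76.68000
V̂(x̄_st) = Σ W_h² (1 − n_h/N_h) s_h²/n_h, with W_h = N_h/N and N = 1750:
  stratum A: (700/1750)²·(1 − 147/700)·42.47²/147 = 1.55094
  stratum B: (1050/1750)²·(1 − 47/1050)·22.93²/47 = 3.84702
V̂(x̄_st) = 5.39796
SE(x̄_st) = √5.39796 = 2.32335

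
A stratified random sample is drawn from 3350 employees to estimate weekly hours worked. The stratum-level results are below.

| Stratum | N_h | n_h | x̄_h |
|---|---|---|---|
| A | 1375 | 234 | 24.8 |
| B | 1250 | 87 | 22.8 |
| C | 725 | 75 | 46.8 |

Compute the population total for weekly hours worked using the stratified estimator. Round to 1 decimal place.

τ̂_st = Σ N_h x̄_h = 1375·24.8 + 1250·22.8 + 725·46.8 = 96530.0

τ̂_st ≈ 96530.0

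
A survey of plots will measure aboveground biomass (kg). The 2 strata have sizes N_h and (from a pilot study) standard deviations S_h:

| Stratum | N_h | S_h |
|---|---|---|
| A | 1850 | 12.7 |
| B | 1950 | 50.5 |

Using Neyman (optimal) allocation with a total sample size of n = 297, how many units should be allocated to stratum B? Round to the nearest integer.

Neyman allocation: n_h = n · N_h S_h / Σ N_i S_i, with n = 297.
  stratum A: N_h·S_h = 1850·12.7 = 23495.00
  stratum B: N_h·S_h = 1950·50.5 = 98475.00
Σ N_h S_h = 121970.00
n for stratum B = 297·98475.00/121970.00 = 239.789 → 240

240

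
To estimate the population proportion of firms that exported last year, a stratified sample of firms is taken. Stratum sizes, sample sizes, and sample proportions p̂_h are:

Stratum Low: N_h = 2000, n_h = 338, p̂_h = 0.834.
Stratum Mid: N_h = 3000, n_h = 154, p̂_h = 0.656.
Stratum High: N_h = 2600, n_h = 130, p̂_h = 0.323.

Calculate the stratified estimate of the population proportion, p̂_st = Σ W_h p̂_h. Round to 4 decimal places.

p̂_st ≈ 0.5889

N = 7600; stratum weights W_h = N_h/N.
p̂_st = Σ W_h p̂_h = (2000·0.834 + 3000·0.656 + 2600·0.323)/7600 = 0.58892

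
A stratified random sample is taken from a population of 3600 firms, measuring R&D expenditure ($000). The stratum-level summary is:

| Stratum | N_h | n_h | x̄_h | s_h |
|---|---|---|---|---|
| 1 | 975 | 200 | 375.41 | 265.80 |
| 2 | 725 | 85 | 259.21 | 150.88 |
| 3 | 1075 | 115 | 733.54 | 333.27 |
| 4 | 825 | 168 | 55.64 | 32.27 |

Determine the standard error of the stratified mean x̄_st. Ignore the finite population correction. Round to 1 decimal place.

SE(x̄_st) ≈ 11.1

V̂(x̄_st) = Σ W_h² s_h²/n_h, with W_h = N_h/N and N = 3600:
  stratum 1: (975/3600)²·265.80²/200 = 25.911
  stratum 2: (725/3600)²·150.88²/85 = 10.8621
  stratum 3: (1075/3600)²·333.27²/115 = 86.1205
  stratum 4: (825/3600)²·32.27²/168 = 0.32553
V̂(x̄_st) = 123.219
SE(x̄_st) = √123.219 = 11.1004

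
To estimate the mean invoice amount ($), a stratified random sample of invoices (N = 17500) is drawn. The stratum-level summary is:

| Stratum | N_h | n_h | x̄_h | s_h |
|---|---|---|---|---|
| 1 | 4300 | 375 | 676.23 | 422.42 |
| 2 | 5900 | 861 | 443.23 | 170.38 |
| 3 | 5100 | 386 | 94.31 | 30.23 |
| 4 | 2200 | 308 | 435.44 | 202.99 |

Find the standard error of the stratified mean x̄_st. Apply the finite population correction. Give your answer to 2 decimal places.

V̂(x̄_st) = Σ W_h² (1 − n_h/N_h) s_h²/n_h, with W_h = N_h/N and N = 17500:
  stratum 1: (4300/17500)²·(1 − 375/4300)·422.42²/375 = 26.2234
  stratum 2: (5900/17500)²·(1 − 861/5900)·170.38²/861 = 3.27306
  stratum 3: (5100/17500)²·(1 − 386/5100)·30.23²/386 = 0.185854
  stratum 4: (2200/17500)²·(1 − 308/2200)·202.99²/308 = 1.8183
V̂(x̄_st) = 31.5007
SE(x̄_st) = √31.5007 = 5.61255

SE(x̄_st) ≈ 5.61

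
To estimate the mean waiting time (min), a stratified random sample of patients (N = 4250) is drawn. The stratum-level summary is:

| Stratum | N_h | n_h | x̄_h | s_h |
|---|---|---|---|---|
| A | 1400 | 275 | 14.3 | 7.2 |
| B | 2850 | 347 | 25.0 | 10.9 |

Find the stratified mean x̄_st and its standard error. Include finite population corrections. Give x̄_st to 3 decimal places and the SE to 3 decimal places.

x̄_st = Σ W_h x̄_h = (1400·14.3 + 2850·25.0)/4250 = 21.47529
V̂(x̄_st) = Σ W_h² (1 − n_h/N_h) s_h²/n_h, with W_h = N_h/N and N = 4250:
  stratum A: (1400/4250)²·(1 − 275/1400)·7.2²/275 = 0.0164375
  stratum B: (2850/4250)²·(1 − 347/2850)·10.9²/347 = 0.135223
V̂(x̄_st) = 0.151661
SE(x̄_st) = √0.151661 = 0.389436

x̄_st ≈ 21.475, SE ≈ 0.389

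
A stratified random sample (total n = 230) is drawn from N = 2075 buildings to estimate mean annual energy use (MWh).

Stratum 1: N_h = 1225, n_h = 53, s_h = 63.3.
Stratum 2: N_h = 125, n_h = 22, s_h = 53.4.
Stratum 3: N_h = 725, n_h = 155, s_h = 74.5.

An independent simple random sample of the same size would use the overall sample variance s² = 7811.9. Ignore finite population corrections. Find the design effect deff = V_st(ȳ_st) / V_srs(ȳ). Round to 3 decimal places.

V̂(ȳ_st) = Σ W_h² s_h²/n_h, with W_h = N_h/N and N = 2075:
  stratum 1: (1225/2075)²·63.3²/53 = 26.3492
  stratum 2: (125/2075)²·53.4²/22 = 0.470374
  stratum 3: (725/2075)²·74.5²/155 = 4.3714
V_st = 31.191
V_srs = s²/n = 7811.9/230 = 33.9648
deff = V_st / V_srs = 31.191/33.9648 = 0.9183

deff ≈ 0.918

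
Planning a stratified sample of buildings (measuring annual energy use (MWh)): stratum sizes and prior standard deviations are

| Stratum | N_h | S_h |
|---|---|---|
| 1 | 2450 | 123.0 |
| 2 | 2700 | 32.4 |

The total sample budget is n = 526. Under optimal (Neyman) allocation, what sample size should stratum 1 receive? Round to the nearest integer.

408

Neyman allocation: n_h = n · N_h S_h / Σ N_i S_i, with n = 526.
  stratum 1: N_h·S_h = 2450·123.0 = 301350.00
  stratum 2: N_h·S_h = 2700·32.4 = 87480.00
Σ N_h S_h = 388830.00
n for stratum 1 = 526·301350.00/388830.00 = 407.659 → 408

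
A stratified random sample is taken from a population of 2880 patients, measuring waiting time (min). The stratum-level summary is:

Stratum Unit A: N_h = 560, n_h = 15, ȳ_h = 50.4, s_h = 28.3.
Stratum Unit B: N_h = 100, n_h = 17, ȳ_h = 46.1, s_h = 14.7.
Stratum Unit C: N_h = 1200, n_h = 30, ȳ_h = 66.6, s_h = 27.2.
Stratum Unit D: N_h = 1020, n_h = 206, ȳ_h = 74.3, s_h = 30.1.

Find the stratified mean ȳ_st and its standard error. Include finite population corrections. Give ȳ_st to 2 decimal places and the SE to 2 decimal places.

ȳ_st = Σ W_h ȳ_h = (560·50.4 + 100·46.1 + 1200·66.6 + 1020·74.3)/2880 = 65.46528
V̂(ȳ_st) = Σ W_h² (1 − n_h/N_h) s_h²/n_h, with W_h = N_h/N and N = 2880:
  stratum Unit A: (560/2880)²·(1 − 15/560)·28.3²/15 = 1.96463
  stratum Unit B: (100/2880)²·(1 − 17/100)·14.7²/17 = 0.0127198
  stratum Unit C: (1200/2880)²·(1 − 30/1200)·27.2²/30 = 4.17444
  stratum Unit D: (1020/2880)²·(1 − 206/1020)·30.1²/206 = 0.440256
V̂(ȳ_st) = 6.59205
SE(ȳ_st) = √6.59205 = 2.5675

ȳ_st ≈ 65.47, SE ≈ 2.57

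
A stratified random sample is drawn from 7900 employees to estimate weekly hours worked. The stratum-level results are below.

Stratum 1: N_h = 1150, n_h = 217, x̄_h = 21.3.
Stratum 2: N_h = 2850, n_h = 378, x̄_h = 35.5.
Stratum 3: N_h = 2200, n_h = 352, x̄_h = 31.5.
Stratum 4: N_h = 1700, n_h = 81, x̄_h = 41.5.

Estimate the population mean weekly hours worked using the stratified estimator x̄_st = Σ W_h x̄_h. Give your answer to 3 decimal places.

x̄_st ≈ 33.610

N = Σ N_h = 7900. Stratum weights W_h = N_h/N.
x̄_st = (1150·21.3 + 2850·35.5 + 2200·31.5 + 1700·41.5) / 7900 = 33.61013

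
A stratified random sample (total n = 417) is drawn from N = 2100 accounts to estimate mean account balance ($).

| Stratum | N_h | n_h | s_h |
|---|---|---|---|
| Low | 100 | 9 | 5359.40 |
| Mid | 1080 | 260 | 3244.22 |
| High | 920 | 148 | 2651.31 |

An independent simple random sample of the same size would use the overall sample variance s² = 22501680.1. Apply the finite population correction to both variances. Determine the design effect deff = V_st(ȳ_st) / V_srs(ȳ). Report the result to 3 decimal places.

V̂(ȳ_st) = Σ W_h² (1 − n_h/N_h) s_h²/n_h, with W_h = N_h/N and N = 2100:
  stratum Low: (100/2100)²·(1 − 9/100)·5359.40²/9 = 6585.56
  stratum Mid: (1080/2100)²·(1 − 260/1080)·3244.22²/260 = 8129.17
  stratum High: (920/2100)²·(1 − 148/920)·2651.31²/148 = 7649.37
V_st = 22364.1
V_srs = (1 − 417/2100)·22501680.1/417 = 43245.8
deff = V_st / V_srs = 22364.1/43245.8 = 0.5171

deff ≈ 0.517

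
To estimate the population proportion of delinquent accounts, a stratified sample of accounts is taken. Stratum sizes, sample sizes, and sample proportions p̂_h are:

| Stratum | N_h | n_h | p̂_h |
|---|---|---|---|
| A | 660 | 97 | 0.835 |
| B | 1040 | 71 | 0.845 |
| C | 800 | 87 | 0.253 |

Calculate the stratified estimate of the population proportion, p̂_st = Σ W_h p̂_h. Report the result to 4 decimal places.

N = 2500; stratum weights W_h = N_h/N.
p̂_st = Σ W_h p̂_h = (660·0.835 + 1040·0.845 + 800·0.253)/2500 = 0.65292

p̂_st ≈ 0.6529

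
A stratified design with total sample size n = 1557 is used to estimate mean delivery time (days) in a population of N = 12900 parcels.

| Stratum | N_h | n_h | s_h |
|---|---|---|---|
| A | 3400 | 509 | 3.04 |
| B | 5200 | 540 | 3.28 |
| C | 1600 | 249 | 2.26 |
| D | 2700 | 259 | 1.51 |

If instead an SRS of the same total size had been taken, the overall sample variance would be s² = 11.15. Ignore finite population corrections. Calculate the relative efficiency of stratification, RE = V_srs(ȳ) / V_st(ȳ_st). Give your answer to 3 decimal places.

V̂(ȳ_st) = Σ W_h² s_h²/n_h, with W_h = N_h/N and N = 12900:
  stratum A: (3400/12900)²·3.04²/509 = 0.00126127
  stratum B: (5200/12900)²·3.28²/540 = 0.00323729
  stratum C: (1600/12900)²·2.26²/249 = 0.000315557
  stratum D: (2700/12900)²·1.51²/259 = 0.000385658
V_st = 0.00519977
V_srs = s²/n = 11.15/1557 = 0.00716121
Relative efficiency = V_srs / V_st = 0.00716121/0.00519977 = 1.3772

RE ≈ 1.377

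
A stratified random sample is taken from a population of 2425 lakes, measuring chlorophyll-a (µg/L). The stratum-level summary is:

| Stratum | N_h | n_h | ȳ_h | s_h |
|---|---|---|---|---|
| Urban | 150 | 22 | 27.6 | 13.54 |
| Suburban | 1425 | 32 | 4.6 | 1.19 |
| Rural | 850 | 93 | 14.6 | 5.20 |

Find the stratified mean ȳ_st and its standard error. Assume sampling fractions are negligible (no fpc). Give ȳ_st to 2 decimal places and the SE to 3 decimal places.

ȳ_st ≈ 9.53, SE ≈ 0.288

ȳ_st = Σ W_h ȳ_h = (150·27.6 + 1425·4.6 + 850·14.6)/2425 = 9.52784
V̂(ȳ_st) = Σ W_h² s_h²/n_h, with W_h = N_h/N and N = 2425:
  stratum Urban: (150/2425)²·13.54²/22 = 0.0318841
  stratum Suburban: (1425/2425)²·1.19²/32 = 0.0152809
  stratum Rural: (850/2425)²·5.20²/93 = 0.0357222
V̂(ȳ_st) = 0.0828872
SE(ȳ_st) = √0.0828872 = 0.287901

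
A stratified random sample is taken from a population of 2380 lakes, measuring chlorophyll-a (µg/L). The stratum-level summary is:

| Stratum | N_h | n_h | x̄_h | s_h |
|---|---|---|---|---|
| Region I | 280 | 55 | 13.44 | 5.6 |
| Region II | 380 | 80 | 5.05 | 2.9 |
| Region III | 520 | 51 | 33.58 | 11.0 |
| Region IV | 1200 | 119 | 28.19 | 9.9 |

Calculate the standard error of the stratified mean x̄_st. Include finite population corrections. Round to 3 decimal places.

V̂(x̄_st) = Σ W_h² (1 − n_h/N_h) s_h²/n_h, with W_h = N_h/N and N = 2380:
  stratum Region I: (280/2380)²·(1 − 55/280)·5.6²/55 = 0.00634162
  stratum Region II: (380/2380)²·(1 − 80/380)·2.9²/80 = 0.00211571
  stratum Region III: (520/2380)²·(1 − 51/520)·11.0²/51 = 0.10215
  stratum Region IV: (1200/2380)²·(1 − 119/1200)·9.9²/119 = 0.188615
V̂(x̄_st) = 0.299222
SE(x̄_st) = √0.299222 = 0.547012

SE(x̄_st) ≈ 0.547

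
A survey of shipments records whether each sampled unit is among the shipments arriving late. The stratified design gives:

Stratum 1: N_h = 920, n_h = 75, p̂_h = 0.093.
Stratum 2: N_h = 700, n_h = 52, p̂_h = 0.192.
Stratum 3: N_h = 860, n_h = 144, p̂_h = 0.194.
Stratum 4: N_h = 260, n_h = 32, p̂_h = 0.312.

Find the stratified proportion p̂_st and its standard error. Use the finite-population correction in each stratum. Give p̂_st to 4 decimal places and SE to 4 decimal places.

N = 2740; stratum weights W_h = N_h/N.
p̂_st = Σ W_h p̂_h = (920·0.093 + 700·0.192 + 860·0.194 + 260·0.312)/2740 = 0.17077
V̂(p̂_st) = Σ W_h² (1 − n_h/N_h) p̂_h(1−p̂_h)/(n_h−1):
  stratum 1: (920/2740)²·(1 − 75/920)·0.093·0.907/74 = 0.000118033
  stratum 2: (700/2740)²·(1 − 52/700)·0.192·0.808/51 = 0.000183787
  stratum 3: (860/2740)²·(1 − 144/860)·0.194·0.806/143 = 8.96832e-05
  stratum 4: (260/2740)²·(1 − 32/260)·0.312·0.688/31 = 5.4675e-05
V̂(p̂_st) = 0.000446178; SE = √V̂ = 0.0211229

p̂_st ≈ 0.1708, SE ≈ 0.0211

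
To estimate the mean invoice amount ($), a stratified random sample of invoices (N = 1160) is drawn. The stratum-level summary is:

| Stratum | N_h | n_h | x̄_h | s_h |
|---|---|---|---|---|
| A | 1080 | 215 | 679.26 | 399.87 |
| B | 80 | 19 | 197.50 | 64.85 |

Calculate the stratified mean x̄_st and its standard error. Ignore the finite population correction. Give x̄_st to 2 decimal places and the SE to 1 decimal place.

x̄_st = Σ W_h x̄_h = (1080·679.26 + 80·197.50)/1160 = 646.03517
V̂(x̄_st) = Σ W_h² s_h²/n_h, with W_h = N_h/N and N = 1160:
  stratum A: (1080/1160)²·399.87²/215 = 644.66
  stratum B: (80/1160)²·64.85²/19 = 1.05276
V̂(x̄_st) = 645.713
SE(x̄_st) = √645.713 = 25.4109

x̄_st ≈ 646.04, SE ≈ 25.4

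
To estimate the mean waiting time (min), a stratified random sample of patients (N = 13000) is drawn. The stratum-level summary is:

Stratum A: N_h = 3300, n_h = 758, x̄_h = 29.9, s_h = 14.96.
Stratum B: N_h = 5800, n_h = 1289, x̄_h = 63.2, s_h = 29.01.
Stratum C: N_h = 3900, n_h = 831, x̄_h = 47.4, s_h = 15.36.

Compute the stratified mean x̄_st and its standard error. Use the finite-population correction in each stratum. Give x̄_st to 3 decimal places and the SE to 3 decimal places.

x̄_st ≈ 50.007, SE ≈ 0.369

x̄_st = Σ W_h x̄_h = (3300·29.9 + 5800·63.2 + 3900·47.4)/13000 = 50.00692
V̂(x̄_st) = Σ W_h² (1 − n_h/N_h) s_h²/n_h, with W_h = N_h/N and N = 13000:
  stratum A: (3300/13000)²·(1 − 758/3300)·14.96²/758 = 0.0146554
  stratum B: (5800/13000)²·(1 − 1289/5800)·29.01²/1289 = 0.101078
  stratum C: (3900/13000)²·(1 − 831/3900)·15.36²/831 = 0.0201074
V̂(x̄_st) = 0.135841
SE(x̄_st) = √0.135841 = 0.368566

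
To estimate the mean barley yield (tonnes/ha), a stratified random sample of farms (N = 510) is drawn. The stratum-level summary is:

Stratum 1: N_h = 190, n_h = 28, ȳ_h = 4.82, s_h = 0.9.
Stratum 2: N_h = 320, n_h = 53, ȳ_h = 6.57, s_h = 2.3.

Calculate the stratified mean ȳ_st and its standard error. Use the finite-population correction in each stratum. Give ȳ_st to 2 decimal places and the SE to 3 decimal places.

ȳ_st ≈ 5.92, SE ≈ 0.190

ȳ_st = Σ W_h ȳ_h = (190·4.82 + 320·6.57)/510 = 5.91804
V̂(ȳ_st) = Σ W_h² (1 − n_h/N_h) s_h²/n_h, with W_h = N_h/N and N = 510:
  stratum 1: (190/510)²·(1 − 28/190)·0.9²/28 = 0.00342338
  stratum 2: (320/510)²·(1 − 53/320)·2.3²/53 = 0.0327869
V̂(ȳ_st) = 0.0362103
SE(ȳ_st) = √0.0362103 = 0.19029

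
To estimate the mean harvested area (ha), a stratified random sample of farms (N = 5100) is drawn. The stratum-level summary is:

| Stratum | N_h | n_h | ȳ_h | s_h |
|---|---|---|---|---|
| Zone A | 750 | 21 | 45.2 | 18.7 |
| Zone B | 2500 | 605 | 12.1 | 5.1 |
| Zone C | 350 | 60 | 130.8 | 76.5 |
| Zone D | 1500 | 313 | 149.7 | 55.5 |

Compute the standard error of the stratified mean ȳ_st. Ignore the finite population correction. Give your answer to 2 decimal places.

V̂(ȳ_st) = Σ W_h² s_h²/n_h, with W_h = N_h/N and N = 5100:
  stratum Zone A: (750/5100)²·18.7²/21 = 0.360119
  stratum Zone B: (2500/5100)²·5.1²/605 = 0.0103306
  stratum Zone C: (350/5100)²·76.5²/60 = 0.459375
  stratum Zone D: (1500/5100)²·55.5²/313 = 0.851302
V̂(ȳ_st) = 1.68113
SE(ȳ_st) = √1.68113 = 1.29658

SE(ȳ_st) ≈ 1.30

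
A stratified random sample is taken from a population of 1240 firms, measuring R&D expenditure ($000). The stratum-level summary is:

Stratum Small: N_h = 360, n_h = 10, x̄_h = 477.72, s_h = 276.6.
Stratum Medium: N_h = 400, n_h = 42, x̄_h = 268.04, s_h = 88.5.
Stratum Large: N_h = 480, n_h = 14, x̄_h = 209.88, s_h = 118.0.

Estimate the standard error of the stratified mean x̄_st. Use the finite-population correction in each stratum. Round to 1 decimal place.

V̂(x̄_st) = Σ W_h² (1 − n_h/N_h) s_h²/n_h, with W_h = N_h/N and N = 1240:
  stratum Small: (360/1240)²·(1 − 10/360)·276.6²/10 = 626.948
  stratum Medium: (400/1240)²·(1 − 42/400)·88.5²/42 = 17.3675
  stratum Large: (480/1240)²·(1 − 14/480)·118.0²/14 = 144.684
V̂(x̄_st) = 788.999
SE(x̄_st) = √788.999 = 28.0891

SE(x̄_st) ≈ 28.1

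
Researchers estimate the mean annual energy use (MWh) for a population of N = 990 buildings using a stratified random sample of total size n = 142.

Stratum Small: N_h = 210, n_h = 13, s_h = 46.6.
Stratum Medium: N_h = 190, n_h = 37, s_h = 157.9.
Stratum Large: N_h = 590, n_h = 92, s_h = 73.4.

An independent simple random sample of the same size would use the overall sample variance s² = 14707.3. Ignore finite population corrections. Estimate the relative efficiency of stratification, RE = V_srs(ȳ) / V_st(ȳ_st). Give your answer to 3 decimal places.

V̂(ȳ_st) = Σ W_h² s_h²/n_h, with W_h = N_h/N and N = 990:
  stratum Small: (210/990)²·46.6²/13 = 7.51617
  stratum Medium: (190/990)²·157.9²/37 = 24.8199
  stratum Large: (590/990)²·73.4²/92 = 20.7988
V_st = 53.1348
V_srs = s²/n = 14707.3/142 = 103.573
Relative efficiency = V_srs / V_st = 103.573/53.1348 = 1.9492

RE ≈ 1.949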